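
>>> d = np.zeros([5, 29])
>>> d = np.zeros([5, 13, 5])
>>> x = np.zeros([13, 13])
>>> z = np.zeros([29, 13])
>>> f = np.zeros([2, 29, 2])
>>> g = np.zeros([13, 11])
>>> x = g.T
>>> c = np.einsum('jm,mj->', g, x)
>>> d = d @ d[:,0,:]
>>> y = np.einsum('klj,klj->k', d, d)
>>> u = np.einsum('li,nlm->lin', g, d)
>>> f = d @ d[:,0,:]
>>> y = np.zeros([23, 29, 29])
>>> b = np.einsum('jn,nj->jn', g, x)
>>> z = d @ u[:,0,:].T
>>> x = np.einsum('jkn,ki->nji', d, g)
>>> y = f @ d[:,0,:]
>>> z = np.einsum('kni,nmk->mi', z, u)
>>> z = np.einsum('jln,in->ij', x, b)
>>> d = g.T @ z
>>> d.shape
(11, 5)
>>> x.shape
(5, 5, 11)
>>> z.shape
(13, 5)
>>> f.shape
(5, 13, 5)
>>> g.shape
(13, 11)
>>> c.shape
()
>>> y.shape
(5, 13, 5)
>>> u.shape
(13, 11, 5)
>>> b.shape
(13, 11)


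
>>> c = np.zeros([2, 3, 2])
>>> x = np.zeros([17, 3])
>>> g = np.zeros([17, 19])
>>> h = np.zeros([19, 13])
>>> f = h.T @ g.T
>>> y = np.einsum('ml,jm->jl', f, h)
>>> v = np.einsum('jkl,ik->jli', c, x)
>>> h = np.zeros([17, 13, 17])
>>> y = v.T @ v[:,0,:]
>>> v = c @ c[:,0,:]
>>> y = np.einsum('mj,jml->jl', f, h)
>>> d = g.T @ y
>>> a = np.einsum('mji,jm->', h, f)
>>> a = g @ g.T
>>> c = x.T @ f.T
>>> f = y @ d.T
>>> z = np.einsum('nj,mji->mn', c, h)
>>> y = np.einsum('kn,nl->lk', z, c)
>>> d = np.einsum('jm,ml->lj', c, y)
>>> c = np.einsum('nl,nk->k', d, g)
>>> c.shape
(19,)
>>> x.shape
(17, 3)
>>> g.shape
(17, 19)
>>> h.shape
(17, 13, 17)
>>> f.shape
(17, 19)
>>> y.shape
(13, 17)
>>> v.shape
(2, 3, 2)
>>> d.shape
(17, 3)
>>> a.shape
(17, 17)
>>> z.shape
(17, 3)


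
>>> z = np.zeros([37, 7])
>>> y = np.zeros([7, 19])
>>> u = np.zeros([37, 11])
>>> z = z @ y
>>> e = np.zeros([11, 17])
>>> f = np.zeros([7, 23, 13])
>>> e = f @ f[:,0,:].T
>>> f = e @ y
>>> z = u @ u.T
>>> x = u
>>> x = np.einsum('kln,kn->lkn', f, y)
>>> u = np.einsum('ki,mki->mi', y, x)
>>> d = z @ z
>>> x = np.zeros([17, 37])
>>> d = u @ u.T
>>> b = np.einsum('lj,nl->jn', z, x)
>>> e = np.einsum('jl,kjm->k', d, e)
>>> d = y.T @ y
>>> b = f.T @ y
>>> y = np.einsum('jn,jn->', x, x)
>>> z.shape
(37, 37)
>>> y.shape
()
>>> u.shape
(23, 19)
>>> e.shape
(7,)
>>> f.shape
(7, 23, 19)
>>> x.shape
(17, 37)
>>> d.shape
(19, 19)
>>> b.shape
(19, 23, 19)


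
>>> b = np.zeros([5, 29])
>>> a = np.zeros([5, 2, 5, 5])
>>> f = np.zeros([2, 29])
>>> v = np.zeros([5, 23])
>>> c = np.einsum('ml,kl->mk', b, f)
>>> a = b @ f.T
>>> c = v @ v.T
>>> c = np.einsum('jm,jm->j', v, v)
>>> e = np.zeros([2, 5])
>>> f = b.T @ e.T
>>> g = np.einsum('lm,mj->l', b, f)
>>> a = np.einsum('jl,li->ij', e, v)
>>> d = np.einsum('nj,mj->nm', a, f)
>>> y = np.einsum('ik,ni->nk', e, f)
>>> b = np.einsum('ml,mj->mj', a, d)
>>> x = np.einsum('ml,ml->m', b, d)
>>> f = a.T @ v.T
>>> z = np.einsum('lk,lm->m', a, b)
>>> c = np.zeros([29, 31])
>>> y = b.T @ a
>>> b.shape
(23, 29)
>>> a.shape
(23, 2)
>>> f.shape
(2, 5)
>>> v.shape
(5, 23)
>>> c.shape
(29, 31)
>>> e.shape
(2, 5)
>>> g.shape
(5,)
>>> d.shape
(23, 29)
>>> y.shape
(29, 2)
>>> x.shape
(23,)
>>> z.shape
(29,)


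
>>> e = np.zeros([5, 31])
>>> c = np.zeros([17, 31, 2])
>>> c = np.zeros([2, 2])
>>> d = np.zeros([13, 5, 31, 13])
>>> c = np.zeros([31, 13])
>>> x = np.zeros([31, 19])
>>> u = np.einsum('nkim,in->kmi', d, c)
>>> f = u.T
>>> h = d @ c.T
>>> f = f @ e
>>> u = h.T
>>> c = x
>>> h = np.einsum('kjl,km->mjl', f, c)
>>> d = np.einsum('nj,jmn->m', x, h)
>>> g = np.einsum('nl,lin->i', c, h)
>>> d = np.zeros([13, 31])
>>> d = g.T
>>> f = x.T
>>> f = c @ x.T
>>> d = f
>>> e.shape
(5, 31)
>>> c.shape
(31, 19)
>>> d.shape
(31, 31)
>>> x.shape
(31, 19)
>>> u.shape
(31, 31, 5, 13)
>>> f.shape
(31, 31)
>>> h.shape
(19, 13, 31)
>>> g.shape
(13,)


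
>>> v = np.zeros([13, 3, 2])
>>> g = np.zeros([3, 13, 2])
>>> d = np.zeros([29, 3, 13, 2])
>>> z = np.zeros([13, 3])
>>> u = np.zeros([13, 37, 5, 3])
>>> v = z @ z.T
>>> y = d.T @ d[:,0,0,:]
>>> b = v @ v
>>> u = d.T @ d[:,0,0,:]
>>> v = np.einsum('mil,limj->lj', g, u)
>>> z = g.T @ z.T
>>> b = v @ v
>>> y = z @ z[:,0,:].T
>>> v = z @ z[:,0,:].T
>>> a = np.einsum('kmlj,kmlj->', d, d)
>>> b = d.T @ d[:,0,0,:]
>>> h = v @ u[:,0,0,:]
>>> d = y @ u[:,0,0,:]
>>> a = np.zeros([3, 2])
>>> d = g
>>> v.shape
(2, 13, 2)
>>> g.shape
(3, 13, 2)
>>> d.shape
(3, 13, 2)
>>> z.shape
(2, 13, 13)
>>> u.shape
(2, 13, 3, 2)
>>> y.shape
(2, 13, 2)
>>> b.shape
(2, 13, 3, 2)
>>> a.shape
(3, 2)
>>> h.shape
(2, 13, 2)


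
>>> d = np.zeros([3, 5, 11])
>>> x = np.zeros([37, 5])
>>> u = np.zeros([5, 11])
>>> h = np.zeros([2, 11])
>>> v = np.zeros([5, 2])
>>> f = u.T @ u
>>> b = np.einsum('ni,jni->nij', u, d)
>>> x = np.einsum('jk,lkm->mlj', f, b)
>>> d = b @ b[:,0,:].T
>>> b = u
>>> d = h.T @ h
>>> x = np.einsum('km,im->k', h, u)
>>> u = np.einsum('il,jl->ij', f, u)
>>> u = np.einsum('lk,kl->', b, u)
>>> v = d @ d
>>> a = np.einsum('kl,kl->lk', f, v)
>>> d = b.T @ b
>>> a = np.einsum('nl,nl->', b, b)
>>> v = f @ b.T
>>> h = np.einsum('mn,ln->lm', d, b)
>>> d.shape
(11, 11)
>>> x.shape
(2,)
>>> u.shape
()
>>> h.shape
(5, 11)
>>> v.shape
(11, 5)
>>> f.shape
(11, 11)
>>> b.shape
(5, 11)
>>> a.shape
()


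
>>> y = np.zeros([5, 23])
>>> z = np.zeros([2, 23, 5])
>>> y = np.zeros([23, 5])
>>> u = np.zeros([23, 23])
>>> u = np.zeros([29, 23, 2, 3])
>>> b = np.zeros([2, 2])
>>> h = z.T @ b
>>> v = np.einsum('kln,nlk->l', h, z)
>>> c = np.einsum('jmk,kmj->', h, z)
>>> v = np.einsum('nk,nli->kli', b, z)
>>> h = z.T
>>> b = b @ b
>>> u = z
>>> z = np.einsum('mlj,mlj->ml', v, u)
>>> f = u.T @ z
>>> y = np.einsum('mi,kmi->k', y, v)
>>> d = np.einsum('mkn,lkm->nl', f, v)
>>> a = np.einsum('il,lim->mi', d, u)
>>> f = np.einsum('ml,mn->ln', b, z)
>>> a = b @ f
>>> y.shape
(2,)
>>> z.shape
(2, 23)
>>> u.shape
(2, 23, 5)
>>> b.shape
(2, 2)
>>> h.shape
(5, 23, 2)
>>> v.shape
(2, 23, 5)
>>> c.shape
()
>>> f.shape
(2, 23)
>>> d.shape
(23, 2)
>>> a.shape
(2, 23)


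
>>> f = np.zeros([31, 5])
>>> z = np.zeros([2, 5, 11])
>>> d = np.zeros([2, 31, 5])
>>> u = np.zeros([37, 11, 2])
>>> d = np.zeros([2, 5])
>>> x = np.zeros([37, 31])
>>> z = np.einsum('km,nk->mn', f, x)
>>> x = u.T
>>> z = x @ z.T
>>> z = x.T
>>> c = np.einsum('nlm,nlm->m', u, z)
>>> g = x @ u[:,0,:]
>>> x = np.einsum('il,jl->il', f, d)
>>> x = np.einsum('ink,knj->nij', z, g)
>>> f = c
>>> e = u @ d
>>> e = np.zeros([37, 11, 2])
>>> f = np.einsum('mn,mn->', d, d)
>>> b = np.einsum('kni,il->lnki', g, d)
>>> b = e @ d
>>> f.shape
()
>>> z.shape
(37, 11, 2)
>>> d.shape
(2, 5)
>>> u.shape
(37, 11, 2)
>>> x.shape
(11, 37, 2)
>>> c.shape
(2,)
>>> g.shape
(2, 11, 2)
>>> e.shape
(37, 11, 2)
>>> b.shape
(37, 11, 5)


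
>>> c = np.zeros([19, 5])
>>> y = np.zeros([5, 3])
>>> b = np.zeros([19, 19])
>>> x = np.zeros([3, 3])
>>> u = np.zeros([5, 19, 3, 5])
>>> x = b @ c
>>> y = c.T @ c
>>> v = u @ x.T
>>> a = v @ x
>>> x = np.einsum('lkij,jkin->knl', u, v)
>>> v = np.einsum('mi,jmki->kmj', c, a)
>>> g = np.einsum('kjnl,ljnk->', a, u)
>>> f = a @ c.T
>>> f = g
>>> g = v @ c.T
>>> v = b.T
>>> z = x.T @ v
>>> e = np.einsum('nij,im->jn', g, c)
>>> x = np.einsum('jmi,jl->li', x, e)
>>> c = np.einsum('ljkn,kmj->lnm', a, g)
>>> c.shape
(5, 5, 19)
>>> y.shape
(5, 5)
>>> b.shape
(19, 19)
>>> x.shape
(3, 5)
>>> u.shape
(5, 19, 3, 5)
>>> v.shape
(19, 19)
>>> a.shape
(5, 19, 3, 5)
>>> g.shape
(3, 19, 19)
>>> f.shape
()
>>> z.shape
(5, 19, 19)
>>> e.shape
(19, 3)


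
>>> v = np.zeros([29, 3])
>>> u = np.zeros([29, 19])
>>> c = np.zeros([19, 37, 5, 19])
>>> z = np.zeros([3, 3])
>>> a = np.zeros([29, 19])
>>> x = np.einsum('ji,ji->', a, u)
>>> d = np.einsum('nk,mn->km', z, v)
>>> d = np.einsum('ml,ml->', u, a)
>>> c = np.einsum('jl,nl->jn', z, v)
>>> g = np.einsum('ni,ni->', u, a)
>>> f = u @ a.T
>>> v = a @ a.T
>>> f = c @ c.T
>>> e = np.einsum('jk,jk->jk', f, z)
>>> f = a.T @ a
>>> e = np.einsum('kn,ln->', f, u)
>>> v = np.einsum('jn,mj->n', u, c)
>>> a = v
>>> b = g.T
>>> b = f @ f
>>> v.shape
(19,)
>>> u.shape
(29, 19)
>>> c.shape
(3, 29)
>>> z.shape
(3, 3)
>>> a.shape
(19,)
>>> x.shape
()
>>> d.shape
()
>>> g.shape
()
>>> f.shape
(19, 19)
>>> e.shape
()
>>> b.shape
(19, 19)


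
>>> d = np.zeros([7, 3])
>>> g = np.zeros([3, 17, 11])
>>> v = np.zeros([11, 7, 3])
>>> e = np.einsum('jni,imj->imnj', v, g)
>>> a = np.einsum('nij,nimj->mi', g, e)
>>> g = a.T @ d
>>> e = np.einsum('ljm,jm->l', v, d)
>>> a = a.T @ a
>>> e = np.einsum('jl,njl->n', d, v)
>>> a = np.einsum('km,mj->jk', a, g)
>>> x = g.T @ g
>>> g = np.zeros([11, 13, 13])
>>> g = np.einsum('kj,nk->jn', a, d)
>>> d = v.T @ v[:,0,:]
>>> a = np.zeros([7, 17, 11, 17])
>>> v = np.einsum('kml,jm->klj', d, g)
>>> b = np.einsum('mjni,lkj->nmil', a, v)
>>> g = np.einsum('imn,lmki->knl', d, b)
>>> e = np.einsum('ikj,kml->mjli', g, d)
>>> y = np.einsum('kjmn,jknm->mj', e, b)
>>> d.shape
(3, 7, 3)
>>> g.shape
(17, 3, 11)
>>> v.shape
(3, 3, 17)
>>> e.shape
(7, 11, 3, 17)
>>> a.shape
(7, 17, 11, 17)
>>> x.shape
(3, 3)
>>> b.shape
(11, 7, 17, 3)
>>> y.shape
(3, 11)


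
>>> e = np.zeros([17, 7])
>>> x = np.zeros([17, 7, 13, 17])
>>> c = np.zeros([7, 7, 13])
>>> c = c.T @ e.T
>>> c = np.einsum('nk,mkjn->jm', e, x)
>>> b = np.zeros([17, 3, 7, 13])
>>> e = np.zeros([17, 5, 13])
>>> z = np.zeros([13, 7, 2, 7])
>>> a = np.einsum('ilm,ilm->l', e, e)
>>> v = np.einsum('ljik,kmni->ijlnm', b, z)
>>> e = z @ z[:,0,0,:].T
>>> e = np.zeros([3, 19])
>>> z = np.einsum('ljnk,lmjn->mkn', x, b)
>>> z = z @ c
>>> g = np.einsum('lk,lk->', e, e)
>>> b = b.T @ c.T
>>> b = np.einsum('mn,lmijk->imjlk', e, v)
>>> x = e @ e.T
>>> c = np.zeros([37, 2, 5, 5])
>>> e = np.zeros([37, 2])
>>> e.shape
(37, 2)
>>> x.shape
(3, 3)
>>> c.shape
(37, 2, 5, 5)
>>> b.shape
(17, 3, 2, 7, 7)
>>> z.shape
(3, 17, 17)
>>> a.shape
(5,)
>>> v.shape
(7, 3, 17, 2, 7)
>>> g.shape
()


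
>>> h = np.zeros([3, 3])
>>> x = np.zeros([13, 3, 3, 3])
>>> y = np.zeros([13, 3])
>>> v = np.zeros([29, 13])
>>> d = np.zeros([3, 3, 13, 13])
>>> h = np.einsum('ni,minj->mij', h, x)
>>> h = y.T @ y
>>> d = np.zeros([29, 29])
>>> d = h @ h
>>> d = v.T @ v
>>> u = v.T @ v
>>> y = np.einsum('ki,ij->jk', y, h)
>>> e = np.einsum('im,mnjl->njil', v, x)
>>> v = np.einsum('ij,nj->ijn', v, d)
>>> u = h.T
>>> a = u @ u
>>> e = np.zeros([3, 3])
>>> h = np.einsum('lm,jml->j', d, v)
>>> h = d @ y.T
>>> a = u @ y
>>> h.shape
(13, 3)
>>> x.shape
(13, 3, 3, 3)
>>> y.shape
(3, 13)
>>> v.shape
(29, 13, 13)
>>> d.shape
(13, 13)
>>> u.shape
(3, 3)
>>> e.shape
(3, 3)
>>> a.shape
(3, 13)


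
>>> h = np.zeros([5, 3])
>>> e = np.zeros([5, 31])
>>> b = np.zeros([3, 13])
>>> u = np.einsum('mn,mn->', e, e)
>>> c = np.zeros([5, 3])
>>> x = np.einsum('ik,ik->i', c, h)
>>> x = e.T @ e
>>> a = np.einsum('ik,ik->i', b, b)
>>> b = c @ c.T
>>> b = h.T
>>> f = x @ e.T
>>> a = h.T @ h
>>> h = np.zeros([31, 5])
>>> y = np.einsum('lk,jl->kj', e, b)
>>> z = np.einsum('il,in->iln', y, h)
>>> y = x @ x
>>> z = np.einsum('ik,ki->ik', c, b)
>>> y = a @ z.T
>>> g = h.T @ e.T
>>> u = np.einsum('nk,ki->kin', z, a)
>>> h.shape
(31, 5)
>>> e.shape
(5, 31)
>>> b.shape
(3, 5)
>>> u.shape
(3, 3, 5)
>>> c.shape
(5, 3)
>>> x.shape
(31, 31)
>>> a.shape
(3, 3)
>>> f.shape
(31, 5)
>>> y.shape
(3, 5)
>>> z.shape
(5, 3)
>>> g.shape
(5, 5)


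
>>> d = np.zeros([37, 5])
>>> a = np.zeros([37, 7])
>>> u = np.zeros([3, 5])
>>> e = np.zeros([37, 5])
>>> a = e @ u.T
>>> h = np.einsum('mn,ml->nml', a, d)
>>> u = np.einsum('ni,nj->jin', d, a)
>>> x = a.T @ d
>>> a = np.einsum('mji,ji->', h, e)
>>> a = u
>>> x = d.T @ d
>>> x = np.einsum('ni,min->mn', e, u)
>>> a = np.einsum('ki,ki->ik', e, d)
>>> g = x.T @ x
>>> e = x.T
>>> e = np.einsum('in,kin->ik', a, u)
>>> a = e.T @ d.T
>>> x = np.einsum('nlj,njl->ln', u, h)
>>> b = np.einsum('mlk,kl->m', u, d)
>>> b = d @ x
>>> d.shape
(37, 5)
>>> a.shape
(3, 37)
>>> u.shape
(3, 5, 37)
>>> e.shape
(5, 3)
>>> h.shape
(3, 37, 5)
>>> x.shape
(5, 3)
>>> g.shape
(37, 37)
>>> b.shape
(37, 3)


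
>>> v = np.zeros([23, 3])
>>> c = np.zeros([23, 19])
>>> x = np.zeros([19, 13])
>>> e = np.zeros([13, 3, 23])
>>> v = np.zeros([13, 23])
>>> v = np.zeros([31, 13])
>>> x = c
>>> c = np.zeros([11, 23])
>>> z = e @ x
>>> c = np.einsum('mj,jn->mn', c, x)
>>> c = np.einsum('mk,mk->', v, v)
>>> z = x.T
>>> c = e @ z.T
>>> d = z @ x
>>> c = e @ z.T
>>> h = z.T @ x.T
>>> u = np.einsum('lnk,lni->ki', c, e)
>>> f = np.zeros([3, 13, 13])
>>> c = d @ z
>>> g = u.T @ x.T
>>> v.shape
(31, 13)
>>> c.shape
(19, 23)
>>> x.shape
(23, 19)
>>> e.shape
(13, 3, 23)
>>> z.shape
(19, 23)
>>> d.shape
(19, 19)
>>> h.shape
(23, 23)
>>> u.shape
(19, 23)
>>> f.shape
(3, 13, 13)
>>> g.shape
(23, 23)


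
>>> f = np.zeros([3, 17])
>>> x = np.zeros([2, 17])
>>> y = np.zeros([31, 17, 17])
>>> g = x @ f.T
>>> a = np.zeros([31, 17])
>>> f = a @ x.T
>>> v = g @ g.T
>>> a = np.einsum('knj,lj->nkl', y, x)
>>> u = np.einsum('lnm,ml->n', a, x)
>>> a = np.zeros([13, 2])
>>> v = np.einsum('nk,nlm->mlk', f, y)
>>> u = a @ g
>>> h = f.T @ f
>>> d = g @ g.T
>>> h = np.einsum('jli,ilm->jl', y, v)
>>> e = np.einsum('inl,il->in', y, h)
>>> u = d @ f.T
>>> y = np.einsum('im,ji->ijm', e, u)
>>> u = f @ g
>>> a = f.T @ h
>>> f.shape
(31, 2)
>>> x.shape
(2, 17)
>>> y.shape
(31, 2, 17)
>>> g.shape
(2, 3)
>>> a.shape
(2, 17)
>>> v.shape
(17, 17, 2)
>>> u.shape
(31, 3)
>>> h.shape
(31, 17)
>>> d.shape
(2, 2)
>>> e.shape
(31, 17)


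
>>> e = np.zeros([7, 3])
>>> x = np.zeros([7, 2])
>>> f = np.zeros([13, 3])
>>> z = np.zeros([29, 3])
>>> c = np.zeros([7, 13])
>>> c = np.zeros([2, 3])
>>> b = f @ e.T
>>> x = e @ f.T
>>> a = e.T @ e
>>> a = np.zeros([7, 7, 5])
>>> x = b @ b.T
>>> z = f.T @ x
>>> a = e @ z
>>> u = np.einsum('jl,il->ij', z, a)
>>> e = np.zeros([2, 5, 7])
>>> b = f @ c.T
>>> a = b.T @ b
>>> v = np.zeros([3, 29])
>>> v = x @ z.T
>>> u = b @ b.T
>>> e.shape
(2, 5, 7)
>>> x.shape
(13, 13)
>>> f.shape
(13, 3)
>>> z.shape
(3, 13)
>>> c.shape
(2, 3)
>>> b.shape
(13, 2)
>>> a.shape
(2, 2)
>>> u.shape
(13, 13)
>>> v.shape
(13, 3)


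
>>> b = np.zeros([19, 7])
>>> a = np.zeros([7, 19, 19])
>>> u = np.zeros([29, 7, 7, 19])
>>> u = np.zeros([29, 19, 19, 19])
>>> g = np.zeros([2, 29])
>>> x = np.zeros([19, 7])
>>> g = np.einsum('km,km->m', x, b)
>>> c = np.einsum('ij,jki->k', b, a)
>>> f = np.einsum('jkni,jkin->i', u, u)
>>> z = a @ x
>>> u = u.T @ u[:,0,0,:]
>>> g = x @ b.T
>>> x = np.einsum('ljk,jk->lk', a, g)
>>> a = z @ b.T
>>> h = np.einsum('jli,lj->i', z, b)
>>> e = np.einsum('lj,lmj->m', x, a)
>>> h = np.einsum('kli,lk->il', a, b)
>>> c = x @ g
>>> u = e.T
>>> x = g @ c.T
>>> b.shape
(19, 7)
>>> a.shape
(7, 19, 19)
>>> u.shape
(19,)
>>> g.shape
(19, 19)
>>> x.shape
(19, 7)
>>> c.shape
(7, 19)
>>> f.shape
(19,)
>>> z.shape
(7, 19, 7)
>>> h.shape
(19, 19)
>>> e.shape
(19,)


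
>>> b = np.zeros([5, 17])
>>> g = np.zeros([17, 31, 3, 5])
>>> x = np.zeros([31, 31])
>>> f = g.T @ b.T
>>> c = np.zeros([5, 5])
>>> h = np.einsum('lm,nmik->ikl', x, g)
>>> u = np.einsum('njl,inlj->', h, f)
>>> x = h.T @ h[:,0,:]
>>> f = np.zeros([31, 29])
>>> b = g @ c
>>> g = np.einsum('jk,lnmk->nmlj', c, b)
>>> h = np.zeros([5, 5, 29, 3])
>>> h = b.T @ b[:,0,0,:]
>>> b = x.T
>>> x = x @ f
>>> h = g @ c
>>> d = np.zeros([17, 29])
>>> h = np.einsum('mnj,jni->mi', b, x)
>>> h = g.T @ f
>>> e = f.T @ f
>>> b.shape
(31, 5, 31)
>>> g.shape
(31, 3, 17, 5)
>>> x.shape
(31, 5, 29)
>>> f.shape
(31, 29)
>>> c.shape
(5, 5)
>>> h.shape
(5, 17, 3, 29)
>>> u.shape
()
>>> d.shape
(17, 29)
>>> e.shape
(29, 29)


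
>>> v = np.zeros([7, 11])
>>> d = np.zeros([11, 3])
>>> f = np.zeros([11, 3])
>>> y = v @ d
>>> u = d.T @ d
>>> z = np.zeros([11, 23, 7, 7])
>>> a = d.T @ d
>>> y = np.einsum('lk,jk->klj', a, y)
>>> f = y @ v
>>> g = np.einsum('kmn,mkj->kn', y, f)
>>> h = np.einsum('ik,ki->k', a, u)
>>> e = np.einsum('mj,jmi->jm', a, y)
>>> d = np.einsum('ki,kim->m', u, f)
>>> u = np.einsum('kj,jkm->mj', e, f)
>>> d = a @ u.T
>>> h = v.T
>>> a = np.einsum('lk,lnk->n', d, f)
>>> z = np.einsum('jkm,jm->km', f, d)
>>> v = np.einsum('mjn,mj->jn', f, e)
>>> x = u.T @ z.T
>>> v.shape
(3, 11)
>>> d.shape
(3, 11)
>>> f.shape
(3, 3, 11)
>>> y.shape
(3, 3, 7)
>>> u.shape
(11, 3)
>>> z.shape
(3, 11)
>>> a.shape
(3,)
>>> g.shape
(3, 7)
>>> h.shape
(11, 7)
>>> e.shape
(3, 3)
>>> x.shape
(3, 3)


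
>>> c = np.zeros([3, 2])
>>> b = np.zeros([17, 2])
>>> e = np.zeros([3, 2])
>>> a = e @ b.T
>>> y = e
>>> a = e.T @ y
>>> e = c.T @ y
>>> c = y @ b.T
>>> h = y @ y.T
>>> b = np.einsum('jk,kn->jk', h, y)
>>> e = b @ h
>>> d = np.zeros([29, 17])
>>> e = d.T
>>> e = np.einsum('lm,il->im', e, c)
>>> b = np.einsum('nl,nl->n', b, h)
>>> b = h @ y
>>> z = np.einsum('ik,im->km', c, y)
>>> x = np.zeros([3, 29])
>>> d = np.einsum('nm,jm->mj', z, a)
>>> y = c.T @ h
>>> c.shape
(3, 17)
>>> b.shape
(3, 2)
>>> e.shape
(3, 29)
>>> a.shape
(2, 2)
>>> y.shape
(17, 3)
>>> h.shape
(3, 3)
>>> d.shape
(2, 2)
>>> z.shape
(17, 2)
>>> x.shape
(3, 29)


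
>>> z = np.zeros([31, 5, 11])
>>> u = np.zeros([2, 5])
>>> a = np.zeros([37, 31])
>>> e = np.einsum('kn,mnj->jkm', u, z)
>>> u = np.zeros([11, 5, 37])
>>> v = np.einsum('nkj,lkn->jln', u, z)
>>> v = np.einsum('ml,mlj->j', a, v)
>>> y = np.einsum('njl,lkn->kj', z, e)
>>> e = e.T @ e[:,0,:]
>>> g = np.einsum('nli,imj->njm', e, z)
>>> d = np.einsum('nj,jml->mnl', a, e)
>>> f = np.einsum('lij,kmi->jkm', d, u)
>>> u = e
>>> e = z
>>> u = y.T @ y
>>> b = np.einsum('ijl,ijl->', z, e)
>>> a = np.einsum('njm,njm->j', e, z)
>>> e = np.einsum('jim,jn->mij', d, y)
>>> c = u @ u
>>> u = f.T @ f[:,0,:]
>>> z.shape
(31, 5, 11)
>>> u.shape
(5, 11, 5)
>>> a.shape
(5,)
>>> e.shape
(31, 37, 2)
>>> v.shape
(11,)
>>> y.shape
(2, 5)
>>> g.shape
(31, 11, 5)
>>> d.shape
(2, 37, 31)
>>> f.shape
(31, 11, 5)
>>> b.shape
()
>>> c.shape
(5, 5)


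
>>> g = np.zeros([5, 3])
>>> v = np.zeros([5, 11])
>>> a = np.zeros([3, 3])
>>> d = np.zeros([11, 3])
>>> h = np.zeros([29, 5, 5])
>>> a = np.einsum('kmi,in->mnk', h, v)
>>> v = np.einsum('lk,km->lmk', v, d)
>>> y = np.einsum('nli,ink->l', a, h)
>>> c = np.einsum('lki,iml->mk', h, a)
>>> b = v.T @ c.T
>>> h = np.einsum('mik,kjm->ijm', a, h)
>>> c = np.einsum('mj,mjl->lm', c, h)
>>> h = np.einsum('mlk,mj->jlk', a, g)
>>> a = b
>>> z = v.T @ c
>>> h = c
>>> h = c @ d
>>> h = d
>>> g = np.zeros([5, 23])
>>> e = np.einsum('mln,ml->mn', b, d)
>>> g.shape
(5, 23)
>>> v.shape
(5, 3, 11)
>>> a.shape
(11, 3, 11)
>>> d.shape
(11, 3)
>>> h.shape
(11, 3)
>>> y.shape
(11,)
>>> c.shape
(5, 11)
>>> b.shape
(11, 3, 11)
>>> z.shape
(11, 3, 11)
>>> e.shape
(11, 11)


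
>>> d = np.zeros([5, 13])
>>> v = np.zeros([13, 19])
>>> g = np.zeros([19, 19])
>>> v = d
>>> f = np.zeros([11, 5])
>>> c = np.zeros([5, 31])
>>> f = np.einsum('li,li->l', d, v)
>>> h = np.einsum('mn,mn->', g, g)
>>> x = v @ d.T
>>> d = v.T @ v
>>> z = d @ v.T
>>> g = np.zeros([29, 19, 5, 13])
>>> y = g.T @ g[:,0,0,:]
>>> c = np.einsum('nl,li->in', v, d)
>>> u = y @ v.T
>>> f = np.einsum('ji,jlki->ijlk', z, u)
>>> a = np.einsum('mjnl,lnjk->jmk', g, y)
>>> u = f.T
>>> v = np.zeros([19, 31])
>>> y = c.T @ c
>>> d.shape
(13, 13)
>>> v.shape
(19, 31)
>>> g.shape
(29, 19, 5, 13)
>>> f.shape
(5, 13, 5, 19)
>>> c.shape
(13, 5)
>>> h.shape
()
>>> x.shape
(5, 5)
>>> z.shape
(13, 5)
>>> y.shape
(5, 5)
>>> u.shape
(19, 5, 13, 5)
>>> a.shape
(19, 29, 13)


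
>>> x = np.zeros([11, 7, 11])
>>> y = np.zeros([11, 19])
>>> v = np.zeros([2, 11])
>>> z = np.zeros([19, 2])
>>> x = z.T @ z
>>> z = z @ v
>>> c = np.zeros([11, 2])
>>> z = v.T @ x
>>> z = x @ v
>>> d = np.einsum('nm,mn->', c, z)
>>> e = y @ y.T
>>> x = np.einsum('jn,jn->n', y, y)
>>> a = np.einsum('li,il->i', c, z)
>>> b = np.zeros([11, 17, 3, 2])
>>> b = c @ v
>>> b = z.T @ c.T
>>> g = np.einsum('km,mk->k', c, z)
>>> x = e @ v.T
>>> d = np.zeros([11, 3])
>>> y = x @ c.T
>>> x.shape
(11, 2)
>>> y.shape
(11, 11)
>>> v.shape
(2, 11)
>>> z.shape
(2, 11)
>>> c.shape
(11, 2)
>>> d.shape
(11, 3)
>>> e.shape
(11, 11)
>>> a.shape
(2,)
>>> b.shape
(11, 11)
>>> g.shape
(11,)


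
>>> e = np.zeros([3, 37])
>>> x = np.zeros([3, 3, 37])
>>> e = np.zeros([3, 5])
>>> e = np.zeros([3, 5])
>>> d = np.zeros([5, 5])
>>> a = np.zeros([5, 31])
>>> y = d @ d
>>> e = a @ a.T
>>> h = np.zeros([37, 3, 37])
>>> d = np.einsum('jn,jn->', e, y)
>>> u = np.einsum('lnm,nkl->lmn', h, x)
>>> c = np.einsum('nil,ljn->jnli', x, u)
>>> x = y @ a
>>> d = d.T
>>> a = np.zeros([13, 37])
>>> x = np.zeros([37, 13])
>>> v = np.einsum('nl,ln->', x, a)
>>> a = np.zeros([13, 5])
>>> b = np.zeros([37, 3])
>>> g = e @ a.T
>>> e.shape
(5, 5)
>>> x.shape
(37, 13)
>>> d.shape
()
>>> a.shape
(13, 5)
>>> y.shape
(5, 5)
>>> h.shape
(37, 3, 37)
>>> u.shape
(37, 37, 3)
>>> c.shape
(37, 3, 37, 3)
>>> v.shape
()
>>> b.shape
(37, 3)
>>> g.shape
(5, 13)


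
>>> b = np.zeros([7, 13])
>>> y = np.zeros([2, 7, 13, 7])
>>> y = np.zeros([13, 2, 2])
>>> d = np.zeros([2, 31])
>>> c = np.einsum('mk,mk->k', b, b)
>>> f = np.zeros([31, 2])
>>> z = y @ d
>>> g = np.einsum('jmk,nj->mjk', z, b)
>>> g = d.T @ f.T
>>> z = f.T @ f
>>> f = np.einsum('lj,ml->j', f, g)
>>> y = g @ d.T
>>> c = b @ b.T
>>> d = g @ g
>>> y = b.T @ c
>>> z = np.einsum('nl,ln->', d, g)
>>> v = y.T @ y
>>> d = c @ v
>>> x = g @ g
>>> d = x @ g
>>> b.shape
(7, 13)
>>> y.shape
(13, 7)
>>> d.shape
(31, 31)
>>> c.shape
(7, 7)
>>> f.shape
(2,)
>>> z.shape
()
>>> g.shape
(31, 31)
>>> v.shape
(7, 7)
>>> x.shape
(31, 31)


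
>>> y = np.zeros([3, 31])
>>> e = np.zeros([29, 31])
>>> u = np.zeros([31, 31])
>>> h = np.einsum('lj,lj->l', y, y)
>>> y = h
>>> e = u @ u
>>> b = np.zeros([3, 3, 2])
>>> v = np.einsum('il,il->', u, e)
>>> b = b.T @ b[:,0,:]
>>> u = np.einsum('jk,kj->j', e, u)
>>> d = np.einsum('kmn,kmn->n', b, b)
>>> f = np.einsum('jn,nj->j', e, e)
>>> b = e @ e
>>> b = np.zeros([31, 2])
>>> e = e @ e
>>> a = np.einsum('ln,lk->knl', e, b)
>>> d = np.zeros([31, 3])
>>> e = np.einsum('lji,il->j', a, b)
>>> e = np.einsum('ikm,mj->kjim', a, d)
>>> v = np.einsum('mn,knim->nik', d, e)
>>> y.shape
(3,)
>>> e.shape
(31, 3, 2, 31)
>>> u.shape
(31,)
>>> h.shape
(3,)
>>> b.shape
(31, 2)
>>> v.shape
(3, 2, 31)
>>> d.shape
(31, 3)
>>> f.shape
(31,)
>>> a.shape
(2, 31, 31)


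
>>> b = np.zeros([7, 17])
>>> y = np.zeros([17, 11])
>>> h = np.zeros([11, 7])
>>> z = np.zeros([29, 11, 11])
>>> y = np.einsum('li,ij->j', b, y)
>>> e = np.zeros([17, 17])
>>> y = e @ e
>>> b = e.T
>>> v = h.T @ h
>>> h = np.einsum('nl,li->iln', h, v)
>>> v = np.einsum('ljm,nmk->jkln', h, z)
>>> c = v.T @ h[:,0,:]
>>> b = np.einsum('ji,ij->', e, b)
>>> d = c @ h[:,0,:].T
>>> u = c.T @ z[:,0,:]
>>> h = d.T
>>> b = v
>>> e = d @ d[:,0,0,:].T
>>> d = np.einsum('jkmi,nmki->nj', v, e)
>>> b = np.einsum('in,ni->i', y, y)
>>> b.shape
(17,)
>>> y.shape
(17, 17)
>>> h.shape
(7, 11, 7, 29)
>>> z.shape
(29, 11, 11)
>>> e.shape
(29, 7, 11, 29)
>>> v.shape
(7, 11, 7, 29)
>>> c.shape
(29, 7, 11, 11)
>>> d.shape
(29, 7)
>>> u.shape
(11, 11, 7, 11)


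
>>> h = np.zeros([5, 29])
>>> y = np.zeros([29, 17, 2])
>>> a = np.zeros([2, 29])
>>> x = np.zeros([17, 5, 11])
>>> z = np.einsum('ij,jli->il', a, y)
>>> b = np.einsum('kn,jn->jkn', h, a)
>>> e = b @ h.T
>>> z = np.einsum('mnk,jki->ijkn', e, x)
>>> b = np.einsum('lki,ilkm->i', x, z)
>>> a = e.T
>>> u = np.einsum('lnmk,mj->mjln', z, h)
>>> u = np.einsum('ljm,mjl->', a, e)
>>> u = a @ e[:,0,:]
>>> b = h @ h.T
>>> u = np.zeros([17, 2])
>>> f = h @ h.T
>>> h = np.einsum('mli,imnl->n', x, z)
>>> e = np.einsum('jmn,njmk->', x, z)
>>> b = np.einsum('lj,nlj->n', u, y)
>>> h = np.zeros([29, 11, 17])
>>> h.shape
(29, 11, 17)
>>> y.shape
(29, 17, 2)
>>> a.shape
(5, 5, 2)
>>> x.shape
(17, 5, 11)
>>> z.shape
(11, 17, 5, 5)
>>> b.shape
(29,)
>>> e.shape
()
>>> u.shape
(17, 2)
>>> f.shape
(5, 5)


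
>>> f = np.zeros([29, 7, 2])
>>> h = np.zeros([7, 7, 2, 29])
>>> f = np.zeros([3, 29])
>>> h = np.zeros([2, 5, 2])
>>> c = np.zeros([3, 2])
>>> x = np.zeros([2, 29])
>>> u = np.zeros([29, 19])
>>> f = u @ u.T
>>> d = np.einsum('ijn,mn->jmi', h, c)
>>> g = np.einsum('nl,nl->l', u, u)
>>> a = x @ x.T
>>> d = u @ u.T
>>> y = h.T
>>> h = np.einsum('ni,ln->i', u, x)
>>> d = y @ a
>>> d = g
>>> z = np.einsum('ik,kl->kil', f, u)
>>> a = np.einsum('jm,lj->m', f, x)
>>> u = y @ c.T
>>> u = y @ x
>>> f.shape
(29, 29)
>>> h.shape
(19,)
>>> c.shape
(3, 2)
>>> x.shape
(2, 29)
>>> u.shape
(2, 5, 29)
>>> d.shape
(19,)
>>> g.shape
(19,)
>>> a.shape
(29,)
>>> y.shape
(2, 5, 2)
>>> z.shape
(29, 29, 19)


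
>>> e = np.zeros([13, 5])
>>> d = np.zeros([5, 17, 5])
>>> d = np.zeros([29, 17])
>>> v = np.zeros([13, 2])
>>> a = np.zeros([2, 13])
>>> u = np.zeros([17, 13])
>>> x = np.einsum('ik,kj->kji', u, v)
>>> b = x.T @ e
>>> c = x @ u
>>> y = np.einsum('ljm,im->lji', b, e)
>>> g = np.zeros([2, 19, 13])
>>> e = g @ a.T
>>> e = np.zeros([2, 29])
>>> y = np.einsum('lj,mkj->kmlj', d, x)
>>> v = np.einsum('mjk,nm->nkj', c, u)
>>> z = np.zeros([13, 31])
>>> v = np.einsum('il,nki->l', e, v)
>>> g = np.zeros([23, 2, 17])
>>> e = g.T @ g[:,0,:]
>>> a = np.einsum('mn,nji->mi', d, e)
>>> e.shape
(17, 2, 17)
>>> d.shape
(29, 17)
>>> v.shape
(29,)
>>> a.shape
(29, 17)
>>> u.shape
(17, 13)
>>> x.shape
(13, 2, 17)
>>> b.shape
(17, 2, 5)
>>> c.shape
(13, 2, 13)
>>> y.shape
(2, 13, 29, 17)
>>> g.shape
(23, 2, 17)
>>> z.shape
(13, 31)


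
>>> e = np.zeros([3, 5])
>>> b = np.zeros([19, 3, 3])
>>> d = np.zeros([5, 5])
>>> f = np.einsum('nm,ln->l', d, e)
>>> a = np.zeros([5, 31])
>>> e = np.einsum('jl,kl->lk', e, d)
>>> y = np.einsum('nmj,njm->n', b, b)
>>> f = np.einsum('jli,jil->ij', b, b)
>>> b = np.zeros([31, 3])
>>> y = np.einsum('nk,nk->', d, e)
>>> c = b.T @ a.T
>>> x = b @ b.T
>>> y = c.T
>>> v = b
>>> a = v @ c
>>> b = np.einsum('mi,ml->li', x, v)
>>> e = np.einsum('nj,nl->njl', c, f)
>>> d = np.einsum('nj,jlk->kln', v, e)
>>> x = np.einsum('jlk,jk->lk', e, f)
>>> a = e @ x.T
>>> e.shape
(3, 5, 19)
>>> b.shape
(3, 31)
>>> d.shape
(19, 5, 31)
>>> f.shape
(3, 19)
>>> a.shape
(3, 5, 5)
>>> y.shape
(5, 3)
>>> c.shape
(3, 5)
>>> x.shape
(5, 19)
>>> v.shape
(31, 3)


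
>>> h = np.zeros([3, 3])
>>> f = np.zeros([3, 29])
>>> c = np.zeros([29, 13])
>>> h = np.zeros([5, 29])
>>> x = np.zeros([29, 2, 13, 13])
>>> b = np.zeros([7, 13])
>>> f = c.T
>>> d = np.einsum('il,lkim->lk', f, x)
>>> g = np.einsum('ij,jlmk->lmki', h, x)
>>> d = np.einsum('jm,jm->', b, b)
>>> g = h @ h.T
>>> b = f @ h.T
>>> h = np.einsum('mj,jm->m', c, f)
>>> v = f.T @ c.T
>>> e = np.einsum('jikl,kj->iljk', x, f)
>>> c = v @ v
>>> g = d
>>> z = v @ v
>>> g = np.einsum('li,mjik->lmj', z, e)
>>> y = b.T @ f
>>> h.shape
(29,)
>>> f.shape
(13, 29)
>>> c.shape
(29, 29)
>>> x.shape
(29, 2, 13, 13)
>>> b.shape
(13, 5)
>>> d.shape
()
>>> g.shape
(29, 2, 13)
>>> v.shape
(29, 29)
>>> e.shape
(2, 13, 29, 13)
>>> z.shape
(29, 29)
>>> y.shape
(5, 29)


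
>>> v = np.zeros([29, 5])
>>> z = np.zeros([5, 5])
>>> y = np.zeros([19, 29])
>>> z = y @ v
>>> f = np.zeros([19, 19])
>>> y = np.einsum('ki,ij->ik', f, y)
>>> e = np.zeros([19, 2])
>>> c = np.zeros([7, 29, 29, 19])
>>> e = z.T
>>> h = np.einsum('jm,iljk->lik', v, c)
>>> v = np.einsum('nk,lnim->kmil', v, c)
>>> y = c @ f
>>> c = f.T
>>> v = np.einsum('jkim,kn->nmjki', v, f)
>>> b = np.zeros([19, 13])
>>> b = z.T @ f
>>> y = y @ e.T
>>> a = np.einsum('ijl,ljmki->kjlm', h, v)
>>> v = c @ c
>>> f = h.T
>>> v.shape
(19, 19)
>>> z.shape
(19, 5)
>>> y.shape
(7, 29, 29, 5)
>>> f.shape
(19, 7, 29)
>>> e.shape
(5, 19)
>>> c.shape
(19, 19)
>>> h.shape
(29, 7, 19)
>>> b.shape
(5, 19)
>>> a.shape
(19, 7, 19, 5)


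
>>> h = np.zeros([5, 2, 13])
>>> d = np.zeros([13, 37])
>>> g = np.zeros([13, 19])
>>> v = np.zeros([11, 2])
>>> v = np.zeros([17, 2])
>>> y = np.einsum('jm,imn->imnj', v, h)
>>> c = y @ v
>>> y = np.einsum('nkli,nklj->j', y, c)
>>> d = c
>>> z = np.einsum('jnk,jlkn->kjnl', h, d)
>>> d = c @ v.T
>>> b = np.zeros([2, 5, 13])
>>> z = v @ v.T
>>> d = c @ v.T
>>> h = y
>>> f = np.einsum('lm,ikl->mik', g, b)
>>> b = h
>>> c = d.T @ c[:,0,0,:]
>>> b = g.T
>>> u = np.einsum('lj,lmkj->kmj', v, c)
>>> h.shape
(2,)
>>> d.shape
(5, 2, 13, 17)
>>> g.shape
(13, 19)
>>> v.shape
(17, 2)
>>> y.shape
(2,)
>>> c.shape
(17, 13, 2, 2)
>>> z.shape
(17, 17)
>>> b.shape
(19, 13)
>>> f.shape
(19, 2, 5)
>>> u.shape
(2, 13, 2)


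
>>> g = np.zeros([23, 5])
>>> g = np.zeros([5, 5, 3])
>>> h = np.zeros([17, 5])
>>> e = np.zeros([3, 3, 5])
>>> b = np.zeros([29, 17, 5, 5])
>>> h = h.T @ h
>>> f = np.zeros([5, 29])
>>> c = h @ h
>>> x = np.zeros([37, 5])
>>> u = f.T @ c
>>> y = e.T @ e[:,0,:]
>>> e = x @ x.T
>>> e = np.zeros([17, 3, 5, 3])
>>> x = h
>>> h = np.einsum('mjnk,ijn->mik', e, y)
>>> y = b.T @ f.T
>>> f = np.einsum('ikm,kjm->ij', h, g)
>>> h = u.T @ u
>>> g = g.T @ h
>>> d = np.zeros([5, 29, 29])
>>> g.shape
(3, 5, 5)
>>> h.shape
(5, 5)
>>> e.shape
(17, 3, 5, 3)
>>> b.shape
(29, 17, 5, 5)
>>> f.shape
(17, 5)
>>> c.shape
(5, 5)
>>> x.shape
(5, 5)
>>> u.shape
(29, 5)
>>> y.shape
(5, 5, 17, 5)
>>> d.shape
(5, 29, 29)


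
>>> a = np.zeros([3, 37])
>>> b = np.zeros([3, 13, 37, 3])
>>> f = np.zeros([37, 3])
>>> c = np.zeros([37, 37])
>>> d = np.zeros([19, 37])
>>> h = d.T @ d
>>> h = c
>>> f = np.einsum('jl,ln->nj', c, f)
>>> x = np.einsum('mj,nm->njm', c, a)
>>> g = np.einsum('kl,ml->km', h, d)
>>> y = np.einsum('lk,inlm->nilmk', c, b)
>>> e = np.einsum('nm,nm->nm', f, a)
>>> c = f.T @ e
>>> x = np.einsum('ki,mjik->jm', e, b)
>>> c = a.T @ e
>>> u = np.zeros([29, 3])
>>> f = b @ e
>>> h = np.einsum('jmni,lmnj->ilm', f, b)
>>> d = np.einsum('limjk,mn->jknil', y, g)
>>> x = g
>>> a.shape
(3, 37)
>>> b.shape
(3, 13, 37, 3)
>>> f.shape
(3, 13, 37, 37)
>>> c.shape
(37, 37)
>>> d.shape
(3, 37, 19, 3, 13)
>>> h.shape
(37, 3, 13)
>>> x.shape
(37, 19)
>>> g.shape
(37, 19)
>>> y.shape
(13, 3, 37, 3, 37)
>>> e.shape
(3, 37)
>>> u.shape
(29, 3)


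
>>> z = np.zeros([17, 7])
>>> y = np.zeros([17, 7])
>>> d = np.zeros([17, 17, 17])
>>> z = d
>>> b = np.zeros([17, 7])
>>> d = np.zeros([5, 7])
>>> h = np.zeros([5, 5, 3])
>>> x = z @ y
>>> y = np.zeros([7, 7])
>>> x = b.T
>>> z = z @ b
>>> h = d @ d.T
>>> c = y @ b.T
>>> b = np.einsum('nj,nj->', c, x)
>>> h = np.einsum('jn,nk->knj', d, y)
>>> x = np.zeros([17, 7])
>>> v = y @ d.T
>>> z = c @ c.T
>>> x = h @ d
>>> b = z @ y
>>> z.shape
(7, 7)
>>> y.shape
(7, 7)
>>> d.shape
(5, 7)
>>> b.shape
(7, 7)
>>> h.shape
(7, 7, 5)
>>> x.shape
(7, 7, 7)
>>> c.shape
(7, 17)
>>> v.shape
(7, 5)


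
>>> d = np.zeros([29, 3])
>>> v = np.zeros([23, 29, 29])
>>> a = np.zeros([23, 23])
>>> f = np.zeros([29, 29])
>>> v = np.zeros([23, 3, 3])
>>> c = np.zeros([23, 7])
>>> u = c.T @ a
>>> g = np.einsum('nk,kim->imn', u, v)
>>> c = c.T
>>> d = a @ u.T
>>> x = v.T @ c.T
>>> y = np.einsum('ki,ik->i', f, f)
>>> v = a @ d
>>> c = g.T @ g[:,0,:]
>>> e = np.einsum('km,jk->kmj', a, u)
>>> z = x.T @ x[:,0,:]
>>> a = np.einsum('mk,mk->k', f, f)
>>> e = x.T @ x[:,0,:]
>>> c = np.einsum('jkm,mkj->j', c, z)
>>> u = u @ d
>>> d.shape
(23, 7)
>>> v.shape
(23, 7)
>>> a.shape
(29,)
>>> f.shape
(29, 29)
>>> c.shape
(7,)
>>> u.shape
(7, 7)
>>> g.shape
(3, 3, 7)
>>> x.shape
(3, 3, 7)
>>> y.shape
(29,)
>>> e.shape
(7, 3, 7)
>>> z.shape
(7, 3, 7)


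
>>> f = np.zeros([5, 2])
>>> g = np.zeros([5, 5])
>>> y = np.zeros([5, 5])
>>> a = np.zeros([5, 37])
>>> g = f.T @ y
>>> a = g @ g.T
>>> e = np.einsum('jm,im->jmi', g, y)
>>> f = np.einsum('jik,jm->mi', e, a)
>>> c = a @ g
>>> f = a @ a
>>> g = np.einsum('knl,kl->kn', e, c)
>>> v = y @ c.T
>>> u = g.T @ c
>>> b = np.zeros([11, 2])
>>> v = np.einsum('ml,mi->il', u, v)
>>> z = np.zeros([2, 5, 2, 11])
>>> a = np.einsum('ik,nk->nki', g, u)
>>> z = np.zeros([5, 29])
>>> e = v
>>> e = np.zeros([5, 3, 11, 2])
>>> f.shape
(2, 2)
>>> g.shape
(2, 5)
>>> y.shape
(5, 5)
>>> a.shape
(5, 5, 2)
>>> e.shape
(5, 3, 11, 2)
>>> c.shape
(2, 5)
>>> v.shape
(2, 5)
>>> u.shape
(5, 5)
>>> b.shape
(11, 2)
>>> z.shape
(5, 29)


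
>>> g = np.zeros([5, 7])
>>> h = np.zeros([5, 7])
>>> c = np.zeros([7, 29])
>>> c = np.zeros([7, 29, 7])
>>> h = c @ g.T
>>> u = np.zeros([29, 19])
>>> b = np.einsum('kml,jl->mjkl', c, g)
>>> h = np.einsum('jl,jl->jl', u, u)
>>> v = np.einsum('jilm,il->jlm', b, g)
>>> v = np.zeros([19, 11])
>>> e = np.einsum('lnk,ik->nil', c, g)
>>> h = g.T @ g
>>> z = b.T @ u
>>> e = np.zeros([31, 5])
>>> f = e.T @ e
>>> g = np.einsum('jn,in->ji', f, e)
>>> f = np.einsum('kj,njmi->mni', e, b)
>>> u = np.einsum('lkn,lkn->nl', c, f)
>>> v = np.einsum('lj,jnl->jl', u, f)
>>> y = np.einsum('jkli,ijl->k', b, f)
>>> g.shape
(5, 31)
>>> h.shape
(7, 7)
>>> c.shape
(7, 29, 7)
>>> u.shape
(7, 7)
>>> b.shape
(29, 5, 7, 7)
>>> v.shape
(7, 7)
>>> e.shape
(31, 5)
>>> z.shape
(7, 7, 5, 19)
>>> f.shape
(7, 29, 7)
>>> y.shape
(5,)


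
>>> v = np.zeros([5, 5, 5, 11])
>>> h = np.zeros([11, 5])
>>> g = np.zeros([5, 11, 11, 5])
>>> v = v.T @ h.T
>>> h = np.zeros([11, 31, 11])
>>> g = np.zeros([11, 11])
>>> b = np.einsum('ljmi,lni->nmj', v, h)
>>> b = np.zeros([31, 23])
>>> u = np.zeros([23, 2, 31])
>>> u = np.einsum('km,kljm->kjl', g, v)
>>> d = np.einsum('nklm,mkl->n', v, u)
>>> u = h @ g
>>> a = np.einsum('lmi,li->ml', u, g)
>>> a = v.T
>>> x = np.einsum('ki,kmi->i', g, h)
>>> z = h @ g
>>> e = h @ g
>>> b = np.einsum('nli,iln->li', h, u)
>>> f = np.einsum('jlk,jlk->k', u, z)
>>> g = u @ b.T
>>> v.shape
(11, 5, 5, 11)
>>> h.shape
(11, 31, 11)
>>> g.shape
(11, 31, 31)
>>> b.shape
(31, 11)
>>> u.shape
(11, 31, 11)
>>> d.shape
(11,)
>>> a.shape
(11, 5, 5, 11)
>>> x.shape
(11,)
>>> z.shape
(11, 31, 11)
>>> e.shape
(11, 31, 11)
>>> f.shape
(11,)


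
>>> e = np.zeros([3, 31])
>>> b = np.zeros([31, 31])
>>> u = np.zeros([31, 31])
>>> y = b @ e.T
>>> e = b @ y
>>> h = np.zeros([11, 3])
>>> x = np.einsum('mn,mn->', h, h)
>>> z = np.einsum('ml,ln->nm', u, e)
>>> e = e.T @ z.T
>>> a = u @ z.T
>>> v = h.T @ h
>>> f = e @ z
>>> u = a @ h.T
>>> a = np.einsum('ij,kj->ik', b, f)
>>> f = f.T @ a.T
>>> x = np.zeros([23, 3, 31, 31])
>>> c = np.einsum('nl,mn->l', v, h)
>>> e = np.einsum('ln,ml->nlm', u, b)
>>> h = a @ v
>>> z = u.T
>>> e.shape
(11, 31, 31)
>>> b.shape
(31, 31)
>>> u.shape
(31, 11)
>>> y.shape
(31, 3)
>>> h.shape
(31, 3)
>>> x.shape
(23, 3, 31, 31)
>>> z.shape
(11, 31)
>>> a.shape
(31, 3)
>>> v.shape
(3, 3)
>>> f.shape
(31, 31)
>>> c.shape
(3,)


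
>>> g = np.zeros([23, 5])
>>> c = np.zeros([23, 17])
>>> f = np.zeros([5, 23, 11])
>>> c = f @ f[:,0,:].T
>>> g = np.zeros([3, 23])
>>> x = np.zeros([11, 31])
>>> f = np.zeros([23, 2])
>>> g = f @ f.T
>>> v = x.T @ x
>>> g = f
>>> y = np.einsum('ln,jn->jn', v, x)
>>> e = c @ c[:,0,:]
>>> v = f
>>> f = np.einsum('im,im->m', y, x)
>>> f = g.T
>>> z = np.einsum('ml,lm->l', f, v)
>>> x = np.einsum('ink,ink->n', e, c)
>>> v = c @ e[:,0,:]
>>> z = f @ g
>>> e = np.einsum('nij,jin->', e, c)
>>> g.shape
(23, 2)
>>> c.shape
(5, 23, 5)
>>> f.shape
(2, 23)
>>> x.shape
(23,)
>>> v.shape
(5, 23, 5)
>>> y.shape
(11, 31)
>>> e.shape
()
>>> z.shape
(2, 2)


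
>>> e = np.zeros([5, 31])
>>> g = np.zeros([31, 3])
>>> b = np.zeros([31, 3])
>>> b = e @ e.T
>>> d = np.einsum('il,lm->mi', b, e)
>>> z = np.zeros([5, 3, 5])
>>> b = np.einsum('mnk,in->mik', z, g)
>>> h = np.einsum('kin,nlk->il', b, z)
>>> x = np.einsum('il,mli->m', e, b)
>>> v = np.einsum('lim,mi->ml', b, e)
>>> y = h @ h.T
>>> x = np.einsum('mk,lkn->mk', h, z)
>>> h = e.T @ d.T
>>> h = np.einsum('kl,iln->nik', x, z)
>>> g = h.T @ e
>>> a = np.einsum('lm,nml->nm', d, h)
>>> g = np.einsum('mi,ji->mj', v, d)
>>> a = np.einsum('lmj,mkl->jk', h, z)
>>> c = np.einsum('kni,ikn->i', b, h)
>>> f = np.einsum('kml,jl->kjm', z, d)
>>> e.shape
(5, 31)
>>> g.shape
(5, 31)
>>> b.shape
(5, 31, 5)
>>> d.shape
(31, 5)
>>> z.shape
(5, 3, 5)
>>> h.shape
(5, 5, 31)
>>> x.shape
(31, 3)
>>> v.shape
(5, 5)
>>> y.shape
(31, 31)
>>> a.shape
(31, 3)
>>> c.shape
(5,)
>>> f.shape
(5, 31, 3)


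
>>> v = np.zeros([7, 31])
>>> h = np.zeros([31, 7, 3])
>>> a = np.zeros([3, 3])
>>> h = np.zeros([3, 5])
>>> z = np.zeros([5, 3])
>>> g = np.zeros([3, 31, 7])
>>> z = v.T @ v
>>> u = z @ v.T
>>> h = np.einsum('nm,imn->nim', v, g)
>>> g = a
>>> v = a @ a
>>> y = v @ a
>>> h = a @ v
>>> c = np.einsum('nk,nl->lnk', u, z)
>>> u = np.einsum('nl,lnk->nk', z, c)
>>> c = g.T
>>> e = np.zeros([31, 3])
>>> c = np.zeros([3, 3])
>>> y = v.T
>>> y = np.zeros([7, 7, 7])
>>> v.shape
(3, 3)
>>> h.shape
(3, 3)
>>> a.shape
(3, 3)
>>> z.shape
(31, 31)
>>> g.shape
(3, 3)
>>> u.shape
(31, 7)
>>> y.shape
(7, 7, 7)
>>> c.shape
(3, 3)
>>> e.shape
(31, 3)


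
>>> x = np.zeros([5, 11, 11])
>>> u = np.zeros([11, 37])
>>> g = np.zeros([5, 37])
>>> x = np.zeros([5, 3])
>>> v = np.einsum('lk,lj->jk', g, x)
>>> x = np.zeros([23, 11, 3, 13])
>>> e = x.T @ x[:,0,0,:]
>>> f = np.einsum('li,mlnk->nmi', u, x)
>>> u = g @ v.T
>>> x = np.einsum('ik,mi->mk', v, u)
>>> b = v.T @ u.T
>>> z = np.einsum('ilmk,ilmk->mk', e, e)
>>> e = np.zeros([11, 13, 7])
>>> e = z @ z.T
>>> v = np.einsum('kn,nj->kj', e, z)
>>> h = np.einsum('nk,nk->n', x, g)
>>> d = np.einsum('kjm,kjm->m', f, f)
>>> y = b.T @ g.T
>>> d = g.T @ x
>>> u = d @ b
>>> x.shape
(5, 37)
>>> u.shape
(37, 5)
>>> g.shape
(5, 37)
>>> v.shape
(11, 13)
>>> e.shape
(11, 11)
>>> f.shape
(3, 23, 37)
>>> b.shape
(37, 5)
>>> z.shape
(11, 13)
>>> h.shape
(5,)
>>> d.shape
(37, 37)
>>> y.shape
(5, 5)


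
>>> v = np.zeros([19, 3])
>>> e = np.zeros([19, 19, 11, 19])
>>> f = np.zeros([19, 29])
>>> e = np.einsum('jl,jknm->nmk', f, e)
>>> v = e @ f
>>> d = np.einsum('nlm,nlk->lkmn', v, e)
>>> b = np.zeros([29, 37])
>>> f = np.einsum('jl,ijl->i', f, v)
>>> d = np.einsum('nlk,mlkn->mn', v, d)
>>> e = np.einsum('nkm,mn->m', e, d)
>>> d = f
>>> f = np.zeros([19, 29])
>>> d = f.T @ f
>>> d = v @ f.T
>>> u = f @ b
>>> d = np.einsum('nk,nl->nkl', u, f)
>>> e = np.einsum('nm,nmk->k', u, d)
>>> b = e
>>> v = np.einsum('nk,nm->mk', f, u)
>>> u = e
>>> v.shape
(37, 29)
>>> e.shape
(29,)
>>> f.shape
(19, 29)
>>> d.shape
(19, 37, 29)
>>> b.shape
(29,)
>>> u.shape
(29,)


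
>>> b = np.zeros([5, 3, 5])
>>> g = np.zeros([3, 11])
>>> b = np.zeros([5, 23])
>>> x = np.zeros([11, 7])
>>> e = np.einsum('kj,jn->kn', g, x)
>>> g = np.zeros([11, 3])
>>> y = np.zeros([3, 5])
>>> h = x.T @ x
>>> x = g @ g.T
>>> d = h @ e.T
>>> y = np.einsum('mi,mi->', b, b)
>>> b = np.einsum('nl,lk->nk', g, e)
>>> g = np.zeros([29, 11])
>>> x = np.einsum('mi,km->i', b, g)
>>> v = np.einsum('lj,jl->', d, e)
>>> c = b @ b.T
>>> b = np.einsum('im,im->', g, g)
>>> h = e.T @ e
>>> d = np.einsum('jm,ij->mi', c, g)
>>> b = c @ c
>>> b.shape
(11, 11)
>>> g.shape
(29, 11)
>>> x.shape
(7,)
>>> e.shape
(3, 7)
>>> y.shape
()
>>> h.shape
(7, 7)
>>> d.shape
(11, 29)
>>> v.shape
()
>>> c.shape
(11, 11)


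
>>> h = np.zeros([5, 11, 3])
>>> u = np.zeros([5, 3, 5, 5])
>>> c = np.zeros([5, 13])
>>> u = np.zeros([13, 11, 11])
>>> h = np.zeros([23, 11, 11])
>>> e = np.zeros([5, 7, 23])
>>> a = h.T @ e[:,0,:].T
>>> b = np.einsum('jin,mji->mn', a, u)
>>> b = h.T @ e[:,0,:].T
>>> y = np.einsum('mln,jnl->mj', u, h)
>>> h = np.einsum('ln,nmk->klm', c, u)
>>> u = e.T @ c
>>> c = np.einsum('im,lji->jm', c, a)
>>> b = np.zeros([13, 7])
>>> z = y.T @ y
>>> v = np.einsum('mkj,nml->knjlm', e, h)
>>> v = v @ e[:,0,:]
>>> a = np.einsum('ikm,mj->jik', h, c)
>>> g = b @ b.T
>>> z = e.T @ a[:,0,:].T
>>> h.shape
(11, 5, 11)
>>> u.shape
(23, 7, 13)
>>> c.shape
(11, 13)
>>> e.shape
(5, 7, 23)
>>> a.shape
(13, 11, 5)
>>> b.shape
(13, 7)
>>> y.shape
(13, 23)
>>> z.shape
(23, 7, 13)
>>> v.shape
(7, 11, 23, 11, 23)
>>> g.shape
(13, 13)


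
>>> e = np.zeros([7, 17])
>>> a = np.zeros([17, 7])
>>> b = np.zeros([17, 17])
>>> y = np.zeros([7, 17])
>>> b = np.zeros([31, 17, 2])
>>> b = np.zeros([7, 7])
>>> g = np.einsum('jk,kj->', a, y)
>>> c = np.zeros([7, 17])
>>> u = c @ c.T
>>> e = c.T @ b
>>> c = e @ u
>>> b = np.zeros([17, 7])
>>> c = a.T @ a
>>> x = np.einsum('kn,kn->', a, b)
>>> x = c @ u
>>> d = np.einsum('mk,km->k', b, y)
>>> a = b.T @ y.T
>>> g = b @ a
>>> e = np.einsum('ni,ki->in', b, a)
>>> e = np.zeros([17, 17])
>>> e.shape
(17, 17)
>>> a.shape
(7, 7)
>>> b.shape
(17, 7)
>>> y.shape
(7, 17)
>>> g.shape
(17, 7)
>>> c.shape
(7, 7)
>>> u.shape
(7, 7)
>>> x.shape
(7, 7)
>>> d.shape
(7,)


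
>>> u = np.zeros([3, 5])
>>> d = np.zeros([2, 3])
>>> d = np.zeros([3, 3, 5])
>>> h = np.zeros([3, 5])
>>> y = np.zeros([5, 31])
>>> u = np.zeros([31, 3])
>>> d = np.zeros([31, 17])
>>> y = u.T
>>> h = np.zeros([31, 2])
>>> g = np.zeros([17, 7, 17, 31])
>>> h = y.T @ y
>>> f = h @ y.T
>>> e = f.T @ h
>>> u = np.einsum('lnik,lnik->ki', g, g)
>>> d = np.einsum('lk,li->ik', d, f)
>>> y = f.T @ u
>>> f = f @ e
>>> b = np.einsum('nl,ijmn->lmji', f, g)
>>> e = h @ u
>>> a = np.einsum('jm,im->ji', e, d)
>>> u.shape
(31, 17)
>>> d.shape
(3, 17)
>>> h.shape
(31, 31)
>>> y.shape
(3, 17)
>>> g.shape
(17, 7, 17, 31)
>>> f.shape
(31, 31)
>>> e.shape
(31, 17)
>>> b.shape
(31, 17, 7, 17)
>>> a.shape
(31, 3)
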